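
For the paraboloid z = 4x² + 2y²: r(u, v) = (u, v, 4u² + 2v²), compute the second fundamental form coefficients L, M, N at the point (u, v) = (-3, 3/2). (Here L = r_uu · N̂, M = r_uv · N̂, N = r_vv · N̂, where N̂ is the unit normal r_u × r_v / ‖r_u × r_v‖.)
L = 8*sqrt(613)/613;  M = 0;  N = 4*sqrt(613)/613

Compute the unit normal N̂(u, v) = (-8*u/sqrt(64*u^2 + 16*v^2 + 1), -4*v/sqrt(64*u^2 + 16*v^2 + 1), 1/sqrt(64*u^2 + 16*v^2 + 1)), and the second partials r_uu, r_uv, r_vv. Take dot products:
  L(u, v) = r_uu · N̂ = 8/sqrt(64*u^2 + 16*v^2 + 1),
  M(u, v) = r_uv · N̂ = 0,
  N(u, v) = r_vv · N̂ = 4/sqrt(64*u^2 + 16*v^2 + 1).
Evaluating at (u, v) = (-3, 3/2):
  L = 8*sqrt(613)/613, M = 0, N = 4*sqrt(613)/613.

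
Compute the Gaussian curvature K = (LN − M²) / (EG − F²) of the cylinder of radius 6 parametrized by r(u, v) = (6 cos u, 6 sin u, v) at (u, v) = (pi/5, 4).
K = 0

Coefficients of the first fundamental form: E = 36, F = 0, G = 1.
Coefficients of the second fundamental form: L = -6, M = 0, N = 0.
Assemble K = (LN − M²)/(EG − F²) = 0. At (u, v) = (pi/5, 4): K = 0.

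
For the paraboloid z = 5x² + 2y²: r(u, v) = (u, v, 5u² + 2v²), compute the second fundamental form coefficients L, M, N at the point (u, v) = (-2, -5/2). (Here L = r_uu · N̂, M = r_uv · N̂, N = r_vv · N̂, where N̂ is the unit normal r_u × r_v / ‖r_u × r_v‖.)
L = 10*sqrt(501)/501;  M = 0;  N = 4*sqrt(501)/501

Compute the unit normal N̂(u, v) = (-10*u/sqrt(100*u^2 + 16*v^2 + 1), -4*v/sqrt(100*u^2 + 16*v^2 + 1), 1/sqrt(100*u^2 + 16*v^2 + 1)), and the second partials r_uu, r_uv, r_vv. Take dot products:
  L(u, v) = r_uu · N̂ = 10/sqrt(100*u^2 + 16*v^2 + 1),
  M(u, v) = r_uv · N̂ = 0,
  N(u, v) = r_vv · N̂ = 4/sqrt(100*u^2 + 16*v^2 + 1).
Evaluating at (u, v) = (-2, -5/2):
  L = 10*sqrt(501)/501, M = 0, N = 4*sqrt(501)/501.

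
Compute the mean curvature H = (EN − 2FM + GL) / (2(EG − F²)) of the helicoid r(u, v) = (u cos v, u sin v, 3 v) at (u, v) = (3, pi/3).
H = 0

With E = 1, F = 0, G = u^2 + 9, L = 0, M = -3/sqrt(u^2 + 9), N = 0, assemble
  H = (EN − 2FM + GL) / (2(EG − F²)) = 0.
At (u, v) = (3, pi/3): H = 0.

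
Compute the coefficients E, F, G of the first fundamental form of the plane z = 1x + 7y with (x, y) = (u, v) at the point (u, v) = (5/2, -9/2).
E = 2;  F = 7;  G = 50

Partials: r_u = (1, 0, 1), r_v = (0, 1, 7). As functions of (u, v):
  E = r_u · r_u = 2,
  F = r_u · r_v = 7,
  G = r_v · r_v = 50.
Evaluating at (u, v) = (5/2, -9/2): E = 2, F = 7, G = 50.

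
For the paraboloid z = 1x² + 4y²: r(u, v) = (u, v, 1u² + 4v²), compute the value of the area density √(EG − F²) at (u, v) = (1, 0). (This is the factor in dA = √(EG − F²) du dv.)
√(EG − F²)|_{(1, 0)} = sqrt(5)

E = 4*u^2 + 1, F = 16*u*v, G = 64*v^2 + 1, so EG − F² = 4*u^2 + 64*v^2 + 1. Taking the positive square root: √(EG − F²) = sqrt(4*u^2 + 64*v^2 + 1). At (u, v) = (1, 0): sqrt(5).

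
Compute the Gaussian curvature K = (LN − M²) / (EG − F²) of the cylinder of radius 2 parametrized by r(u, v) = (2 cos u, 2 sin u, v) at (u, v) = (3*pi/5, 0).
K = 0

Coefficients of the first fundamental form: E = 4, F = 0, G = 1.
Coefficients of the second fundamental form: L = -2, M = 0, N = 0.
Assemble K = (LN − M²)/(EG − F²) = 0. At (u, v) = (3*pi/5, 0): K = 0.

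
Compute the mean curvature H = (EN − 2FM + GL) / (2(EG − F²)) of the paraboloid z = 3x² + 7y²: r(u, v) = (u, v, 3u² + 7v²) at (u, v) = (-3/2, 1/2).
H = 724*sqrt(131)/17161

With E = 36*u^2 + 1, F = 84*u*v, G = 196*v^2 + 1, L = 6/sqrt(36*u^2 + 196*v^2 + 1), M = 0, N = 14/sqrt(36*u^2 + 196*v^2 + 1), assemble
  H = (EN − 2FM + GL) / (2(EG − F²)) = 2*(126*u^2 + 294*v^2 + 5)/(36*u^2 + 196*v^2 + 1)^(3/2).
At (u, v) = (-3/2, 1/2): H = 724*sqrt(131)/17161.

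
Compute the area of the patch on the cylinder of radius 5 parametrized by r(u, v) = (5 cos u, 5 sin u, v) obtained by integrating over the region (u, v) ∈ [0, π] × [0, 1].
Area = 5*pi

Area = ∫∫ √(EG − F²) du dv with √(EG − F²) = 5. Integrating over [0, π] × [0, 1] gives 5*pi.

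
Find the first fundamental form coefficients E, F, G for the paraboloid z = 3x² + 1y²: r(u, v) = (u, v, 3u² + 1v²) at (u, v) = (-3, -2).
E = 325;  F = 72;  G = 17

Partials: r_u = (1, 0, 6*u), r_v = (0, 1, 2*v). As functions of (u, v):
  E = r_u · r_u = 36*u^2 + 1,
  F = r_u · r_v = 12*u*v,
  G = r_v · r_v = 4*v^2 + 1.
Evaluating at (u, v) = (-3, -2): E = 325, F = 72, G = 17.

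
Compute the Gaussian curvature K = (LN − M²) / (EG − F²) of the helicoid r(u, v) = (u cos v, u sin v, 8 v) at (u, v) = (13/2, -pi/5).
K = -1024/180625

Coefficients of the first fundamental form: E = 1, F = 0, G = u^2 + 64.
Coefficients of the second fundamental form: L = 0, M = -8/sqrt(u^2 + 64), N = 0.
Assemble K = (LN − M²)/(EG − F²) = -64/(u^2 + 64)^2. At (u, v) = (13/2, -pi/5): K = -1024/180625.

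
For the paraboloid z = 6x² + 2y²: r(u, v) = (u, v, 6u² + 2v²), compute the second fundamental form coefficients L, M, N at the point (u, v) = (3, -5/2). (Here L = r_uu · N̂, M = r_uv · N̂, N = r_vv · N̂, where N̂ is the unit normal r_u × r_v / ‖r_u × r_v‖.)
L = 12*sqrt(1397)/1397;  M = 0;  N = 4*sqrt(1397)/1397

Compute the unit normal N̂(u, v) = (-12*u/sqrt(144*u^2 + 16*v^2 + 1), -4*v/sqrt(144*u^2 + 16*v^2 + 1), 1/sqrt(144*u^2 + 16*v^2 + 1)), and the second partials r_uu, r_uv, r_vv. Take dot products:
  L(u, v) = r_uu · N̂ = 12/sqrt(144*u^2 + 16*v^2 + 1),
  M(u, v) = r_uv · N̂ = 0,
  N(u, v) = r_vv · N̂ = 4/sqrt(144*u^2 + 16*v^2 + 1).
Evaluating at (u, v) = (3, -5/2):
  L = 12*sqrt(1397)/1397, M = 0, N = 4*sqrt(1397)/1397.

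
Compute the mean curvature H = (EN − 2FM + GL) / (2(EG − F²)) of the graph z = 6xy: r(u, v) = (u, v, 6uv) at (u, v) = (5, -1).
H = 1080*sqrt(937)/877969

With E = 36*v^2 + 1, F = 36*u*v, G = 36*u^2 + 1, L = 0, M = 6/sqrt(36*u^2 + 36*v^2 + 1), N = 0, assemble
  H = (EN − 2FM + GL) / (2(EG − F²)) = -216*u*v/(36*u^2 + 36*v^2 + 1)^(3/2).
At (u, v) = (5, -1): H = 1080*sqrt(937)/877969.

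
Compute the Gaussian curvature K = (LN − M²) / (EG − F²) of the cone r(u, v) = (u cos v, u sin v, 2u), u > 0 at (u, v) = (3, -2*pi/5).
K = 0

Coefficients of the first fundamental form: E = 5, F = 0, G = u^2.
Coefficients of the second fundamental form: L = 0, M = 0, N = 2*sqrt(5)*u^2/(5*Abs(u)).
Assemble K = (LN − M²)/(EG − F²) = 0. At (u, v) = (3, -2*pi/5): K = 0.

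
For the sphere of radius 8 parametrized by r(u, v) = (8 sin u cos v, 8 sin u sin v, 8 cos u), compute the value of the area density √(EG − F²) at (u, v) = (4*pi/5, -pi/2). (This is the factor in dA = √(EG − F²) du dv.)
√(EG − F²)|_{(4*pi/5, -pi/2)} = 16*sqrt(10 - 2*sqrt(5))

E = 64, F = 0, G = 64*sin(u)^2, so EG − F² = 4096*sin(u)^2. Taking the positive square root: √(EG − F²) = 64*Abs(sin(u)). At (u, v) = (4*pi/5, -pi/2): 16*sqrt(10 - 2*sqrt(5)).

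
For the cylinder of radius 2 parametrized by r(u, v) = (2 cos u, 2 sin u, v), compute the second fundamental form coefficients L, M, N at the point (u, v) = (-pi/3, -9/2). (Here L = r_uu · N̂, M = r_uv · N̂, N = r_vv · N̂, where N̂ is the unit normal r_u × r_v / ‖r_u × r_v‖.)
L = -2;  M = 0;  N = 0

Compute the unit normal N̂(u, v) = (cos(u), sin(u), 0), and the second partials r_uu, r_uv, r_vv. Take dot products:
  L(u, v) = r_uu · N̂ = -2,
  M(u, v) = r_uv · N̂ = 0,
  N(u, v) = r_vv · N̂ = 0.
Evaluating at (u, v) = (-pi/3, -9/2):
  L = -2, M = 0, N = 0.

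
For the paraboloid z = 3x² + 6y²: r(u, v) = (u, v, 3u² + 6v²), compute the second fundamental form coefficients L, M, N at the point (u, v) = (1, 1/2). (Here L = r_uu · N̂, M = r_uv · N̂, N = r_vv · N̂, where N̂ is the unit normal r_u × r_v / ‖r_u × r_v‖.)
L = 6*sqrt(73)/73;  M = 0;  N = 12*sqrt(73)/73

Compute the unit normal N̂(u, v) = (-6*u/sqrt(36*u^2 + 144*v^2 + 1), -12*v/sqrt(36*u^2 + 144*v^2 + 1), 1/sqrt(36*u^2 + 144*v^2 + 1)), and the second partials r_uu, r_uv, r_vv. Take dot products:
  L(u, v) = r_uu · N̂ = 6/sqrt(36*u^2 + 144*v^2 + 1),
  M(u, v) = r_uv · N̂ = 0,
  N(u, v) = r_vv · N̂ = 12/sqrt(36*u^2 + 144*v^2 + 1).
Evaluating at (u, v) = (1, 1/2):
  L = 6*sqrt(73)/73, M = 0, N = 12*sqrt(73)/73.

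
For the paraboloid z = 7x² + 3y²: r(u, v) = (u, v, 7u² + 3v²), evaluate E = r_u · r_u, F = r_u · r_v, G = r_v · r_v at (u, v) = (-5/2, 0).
E = 1226;  F = 0;  G = 1

Partials: r_u = (1, 0, 14*u), r_v = (0, 1, 6*v). As functions of (u, v):
  E = r_u · r_u = 196*u^2 + 1,
  F = r_u · r_v = 84*u*v,
  G = r_v · r_v = 36*v^2 + 1.
Evaluating at (u, v) = (-5/2, 0): E = 1226, F = 0, G = 1.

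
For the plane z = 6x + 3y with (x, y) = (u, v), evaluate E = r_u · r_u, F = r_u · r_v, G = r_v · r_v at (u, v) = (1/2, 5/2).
E = 37;  F = 18;  G = 10

Partials: r_u = (1, 0, 6), r_v = (0, 1, 3). As functions of (u, v):
  E = r_u · r_u = 37,
  F = r_u · r_v = 18,
  G = r_v · r_v = 10.
Evaluating at (u, v) = (1/2, 5/2): E = 37, F = 18, G = 10.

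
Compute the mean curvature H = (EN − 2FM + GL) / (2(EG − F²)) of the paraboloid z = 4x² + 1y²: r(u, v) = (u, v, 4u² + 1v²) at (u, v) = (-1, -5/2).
H = 169*sqrt(10)/2700

With E = 64*u^2 + 1, F = 16*u*v, G = 4*v^2 + 1, L = 8/sqrt(64*u^2 + 4*v^2 + 1), M = 0, N = 2/sqrt(64*u^2 + 4*v^2 + 1), assemble
  H = (EN − 2FM + GL) / (2(EG − F²)) = (64*u^2 + 16*v^2 + 5)/(64*u^2 + 4*v^2 + 1)^(3/2).
At (u, v) = (-1, -5/2): H = 169*sqrt(10)/2700.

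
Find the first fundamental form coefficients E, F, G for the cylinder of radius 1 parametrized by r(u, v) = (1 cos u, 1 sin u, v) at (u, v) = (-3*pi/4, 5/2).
E = 1;  F = 0;  G = 1

Partials: r_u = (-sin(u), cos(u), 0), r_v = (0, 0, 1). As functions of (u, v):
  E = r_u · r_u = 1,
  F = r_u · r_v = 0,
  G = r_v · r_v = 1.
Evaluating at (u, v) = (-3*pi/4, 5/2): E = 1, F = 0, G = 1.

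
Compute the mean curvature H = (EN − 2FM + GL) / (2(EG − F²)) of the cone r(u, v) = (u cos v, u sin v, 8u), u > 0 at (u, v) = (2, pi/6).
H = 2*sqrt(65)/65

With E = 65, F = 0, G = u^2, L = 0, M = 0, N = 8*sqrt(65)*u^2/(65*Abs(u)), assemble
  H = (EN − 2FM + GL) / (2(EG − F²)) = 4*sqrt(65)/(65*Abs(u)).
At (u, v) = (2, pi/6): H = 2*sqrt(65)/65.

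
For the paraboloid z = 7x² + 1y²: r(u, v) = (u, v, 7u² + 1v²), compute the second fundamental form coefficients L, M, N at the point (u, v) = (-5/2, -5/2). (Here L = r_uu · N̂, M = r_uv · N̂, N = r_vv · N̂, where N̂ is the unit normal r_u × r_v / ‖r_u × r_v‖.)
L = 14*sqrt(139)/417;  M = 0;  N = 2*sqrt(139)/417

Compute the unit normal N̂(u, v) = (-14*u/sqrt(196*u^2 + 4*v^2 + 1), -2*v/sqrt(196*u^2 + 4*v^2 + 1), 1/sqrt(196*u^2 + 4*v^2 + 1)), and the second partials r_uu, r_uv, r_vv. Take dot products:
  L(u, v) = r_uu · N̂ = 14/sqrt(196*u^2 + 4*v^2 + 1),
  M(u, v) = r_uv · N̂ = 0,
  N(u, v) = r_vv · N̂ = 2/sqrt(196*u^2 + 4*v^2 + 1).
Evaluating at (u, v) = (-5/2, -5/2):
  L = 14*sqrt(139)/417, M = 0, N = 2*sqrt(139)/417.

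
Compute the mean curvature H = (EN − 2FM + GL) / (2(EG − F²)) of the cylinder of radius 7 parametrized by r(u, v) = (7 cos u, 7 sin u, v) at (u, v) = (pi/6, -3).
H = -1/14

With E = 49, F = 0, G = 1, L = -7, M = 0, N = 0, assemble
  H = (EN − 2FM + GL) / (2(EG − F²)) = -1/14.
At (u, v) = (pi/6, -3): H = -1/14.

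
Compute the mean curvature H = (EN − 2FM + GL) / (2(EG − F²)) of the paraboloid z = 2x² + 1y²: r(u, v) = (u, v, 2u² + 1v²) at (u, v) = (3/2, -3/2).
H = 57*sqrt(46)/2116

With E = 16*u^2 + 1, F = 8*u*v, G = 4*v^2 + 1, L = 4/sqrt(16*u^2 + 4*v^2 + 1), M = 0, N = 2/sqrt(16*u^2 + 4*v^2 + 1), assemble
  H = (EN − 2FM + GL) / (2(EG − F²)) = (16*u^2 + 8*v^2 + 3)/(16*u^2 + 4*v^2 + 1)^(3/2).
At (u, v) = (3/2, -3/2): H = 57*sqrt(46)/2116.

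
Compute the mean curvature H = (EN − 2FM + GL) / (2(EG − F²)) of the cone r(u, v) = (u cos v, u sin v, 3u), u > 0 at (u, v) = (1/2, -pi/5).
H = 3*sqrt(10)/10

With E = 10, F = 0, G = u^2, L = 0, M = 0, N = 3*sqrt(10)*u^2/(10*Abs(u)), assemble
  H = (EN − 2FM + GL) / (2(EG − F²)) = 3*sqrt(10)/(20*Abs(u)).
At (u, v) = (1/2, -pi/5): H = 3*sqrt(10)/10.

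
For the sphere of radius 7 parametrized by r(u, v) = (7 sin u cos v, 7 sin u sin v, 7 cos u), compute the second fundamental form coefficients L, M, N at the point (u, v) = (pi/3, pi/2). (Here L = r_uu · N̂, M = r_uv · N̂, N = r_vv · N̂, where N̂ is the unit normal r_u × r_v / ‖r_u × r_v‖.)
L = -7;  M = 0;  N = -21/4

Compute the unit normal N̂(u, v) = (sin(u)^2*cos(v)/Abs(sin(u)), sin(u)^2*sin(v)/Abs(sin(u)), sin(2*u)/(2*Abs(sin(u)))), and the second partials r_uu, r_uv, r_vv. Take dot products:
  L(u, v) = r_uu · N̂ = -7*sin(u)/Abs(sin(u)),
  M(u, v) = r_uv · N̂ = 0,
  N(u, v) = r_vv · N̂ = -7*sin(u)^3/Abs(sin(u)).
Evaluating at (u, v) = (pi/3, pi/2):
  L = -7, M = 0, N = -21/4.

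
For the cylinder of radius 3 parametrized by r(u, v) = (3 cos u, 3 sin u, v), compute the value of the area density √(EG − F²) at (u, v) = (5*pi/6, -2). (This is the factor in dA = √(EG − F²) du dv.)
√(EG − F²)|_{(5*pi/6, -2)} = 3

E = 9, F = 0, G = 1, so EG − F² = 9. Taking the positive square root: √(EG − F²) = 3. At (u, v) = (5*pi/6, -2): 3.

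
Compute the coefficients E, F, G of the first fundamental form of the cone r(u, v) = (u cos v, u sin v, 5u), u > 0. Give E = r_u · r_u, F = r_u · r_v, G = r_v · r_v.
E = 26;  F = 0;  G = u^2

Compute partials: r_u = (cos(v), sin(v), 5), r_v = (-u*sin(v), u*cos(v), 0). Then
  E = r_u · r_u = 26,
  F = r_u · r_v = 0,
  G = r_v · r_v = u^2.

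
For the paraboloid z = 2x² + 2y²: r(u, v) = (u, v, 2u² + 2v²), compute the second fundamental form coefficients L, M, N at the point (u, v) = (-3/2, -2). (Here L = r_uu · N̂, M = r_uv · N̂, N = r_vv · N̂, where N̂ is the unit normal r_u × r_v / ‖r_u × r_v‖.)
L = 4*sqrt(101)/101;  M = 0;  N = 4*sqrt(101)/101

Compute the unit normal N̂(u, v) = (-4*u/sqrt(16*u^2 + 16*v^2 + 1), -4*v/sqrt(16*u^2 + 16*v^2 + 1), 1/sqrt(16*u^2 + 16*v^2 + 1)), and the second partials r_uu, r_uv, r_vv. Take dot products:
  L(u, v) = r_uu · N̂ = 4/sqrt(16*u^2 + 16*v^2 + 1),
  M(u, v) = r_uv · N̂ = 0,
  N(u, v) = r_vv · N̂ = 4/sqrt(16*u^2 + 16*v^2 + 1).
Evaluating at (u, v) = (-3/2, -2):
  L = 4*sqrt(101)/101, M = 0, N = 4*sqrt(101)/101.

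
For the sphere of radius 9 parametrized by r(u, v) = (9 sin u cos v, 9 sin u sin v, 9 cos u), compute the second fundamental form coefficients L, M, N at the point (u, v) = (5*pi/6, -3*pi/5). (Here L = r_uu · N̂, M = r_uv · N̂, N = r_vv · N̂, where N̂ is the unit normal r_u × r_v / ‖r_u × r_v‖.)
L = -9;  M = 0;  N = -9/4

Compute the unit normal N̂(u, v) = (sin(u)^2*cos(v)/Abs(sin(u)), sin(u)^2*sin(v)/Abs(sin(u)), sin(2*u)/(2*Abs(sin(u)))), and the second partials r_uu, r_uv, r_vv. Take dot products:
  L(u, v) = r_uu · N̂ = -9*sin(u)/Abs(sin(u)),
  M(u, v) = r_uv · N̂ = 0,
  N(u, v) = r_vv · N̂ = -9*sin(u)^3/Abs(sin(u)).
Evaluating at (u, v) = (5*pi/6, -3*pi/5):
  L = -9, M = 0, N = -9/4.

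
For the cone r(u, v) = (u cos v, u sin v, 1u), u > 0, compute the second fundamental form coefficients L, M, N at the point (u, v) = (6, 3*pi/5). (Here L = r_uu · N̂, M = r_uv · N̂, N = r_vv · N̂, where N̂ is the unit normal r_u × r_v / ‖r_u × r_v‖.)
L = 0;  M = 0;  N = 3*sqrt(2)

Compute the unit normal N̂(u, v) = (-sqrt(2)*u*cos(v)/(2*Abs(u)), -sqrt(2)*u*sin(v)/(2*Abs(u)), sqrt(2)*u/(2*Abs(u))), and the second partials r_uu, r_uv, r_vv. Take dot products:
  L(u, v) = r_uu · N̂ = 0,
  M(u, v) = r_uv · N̂ = 0,
  N(u, v) = r_vv · N̂ = sqrt(2)*u^2/(2*Abs(u)).
Evaluating at (u, v) = (6, 3*pi/5):
  L = 0, M = 0, N = 3*sqrt(2).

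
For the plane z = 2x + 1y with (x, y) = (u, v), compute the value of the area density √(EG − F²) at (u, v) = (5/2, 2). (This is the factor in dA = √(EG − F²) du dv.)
√(EG − F²)|_{(5/2, 2)} = sqrt(6)

E = 5, F = 2, G = 2, so EG − F² = 6. Taking the positive square root: √(EG − F²) = sqrt(6). At (u, v) = (5/2, 2): sqrt(6).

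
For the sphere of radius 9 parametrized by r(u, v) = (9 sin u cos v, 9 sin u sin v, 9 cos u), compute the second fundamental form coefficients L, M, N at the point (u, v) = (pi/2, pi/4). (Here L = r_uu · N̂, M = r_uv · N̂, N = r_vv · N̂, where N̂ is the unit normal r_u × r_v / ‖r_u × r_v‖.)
L = -9;  M = 0;  N = -9

Compute the unit normal N̂(u, v) = (sin(u)^2*cos(v)/Abs(sin(u)), sin(u)^2*sin(v)/Abs(sin(u)), sin(2*u)/(2*Abs(sin(u)))), and the second partials r_uu, r_uv, r_vv. Take dot products:
  L(u, v) = r_uu · N̂ = -9*sin(u)/Abs(sin(u)),
  M(u, v) = r_uv · N̂ = 0,
  N(u, v) = r_vv · N̂ = -9*sin(u)^3/Abs(sin(u)).
Evaluating at (u, v) = (pi/2, pi/4):
  L = -9, M = 0, N = -9.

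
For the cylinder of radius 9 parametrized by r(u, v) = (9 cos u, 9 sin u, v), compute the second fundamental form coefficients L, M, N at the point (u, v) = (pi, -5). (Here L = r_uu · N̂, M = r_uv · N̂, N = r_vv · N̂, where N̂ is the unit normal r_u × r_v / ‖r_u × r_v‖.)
L = -9;  M = 0;  N = 0

Compute the unit normal N̂(u, v) = (cos(u), sin(u), 0), and the second partials r_uu, r_uv, r_vv. Take dot products:
  L(u, v) = r_uu · N̂ = -9,
  M(u, v) = r_uv · N̂ = 0,
  N(u, v) = r_vv · N̂ = 0.
Evaluating at (u, v) = (pi, -5):
  L = -9, M = 0, N = 0.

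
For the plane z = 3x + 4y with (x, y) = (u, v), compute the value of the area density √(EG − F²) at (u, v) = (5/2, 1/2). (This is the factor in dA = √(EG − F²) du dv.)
√(EG − F²)|_{(5/2, 1/2)} = sqrt(26)

E = 10, F = 12, G = 17, so EG − F² = 26. Taking the positive square root: √(EG − F²) = sqrt(26). At (u, v) = (5/2, 1/2): sqrt(26).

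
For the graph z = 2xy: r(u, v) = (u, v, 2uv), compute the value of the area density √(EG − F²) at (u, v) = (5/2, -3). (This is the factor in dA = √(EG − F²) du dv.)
√(EG − F²)|_{(5/2, -3)} = sqrt(62)

E = 4*v^2 + 1, F = 4*u*v, G = 4*u^2 + 1, so EG − F² = 4*u^2 + 4*v^2 + 1. Taking the positive square root: √(EG − F²) = sqrt(4*u^2 + 4*v^2 + 1). At (u, v) = (5/2, -3): sqrt(62).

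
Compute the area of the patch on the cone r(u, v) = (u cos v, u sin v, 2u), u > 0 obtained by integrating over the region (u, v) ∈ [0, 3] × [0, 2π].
Area = 9*sqrt(5)*pi

Area = ∫∫ √(EG − F²) du dv with √(EG − F²) = sqrt(5)*Abs(u). Integrating over [0, 3] × [0, 2π] gives 9*sqrt(5)*pi.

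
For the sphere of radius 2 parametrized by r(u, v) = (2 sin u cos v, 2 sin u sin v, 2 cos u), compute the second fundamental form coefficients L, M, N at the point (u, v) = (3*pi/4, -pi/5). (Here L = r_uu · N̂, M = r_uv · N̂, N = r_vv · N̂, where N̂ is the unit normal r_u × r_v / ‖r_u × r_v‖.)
L = -2;  M = 0;  N = -1

Compute the unit normal N̂(u, v) = (sin(u)^2*cos(v)/Abs(sin(u)), sin(u)^2*sin(v)/Abs(sin(u)), sin(2*u)/(2*Abs(sin(u)))), and the second partials r_uu, r_uv, r_vv. Take dot products:
  L(u, v) = r_uu · N̂ = -2*sin(u)/Abs(sin(u)),
  M(u, v) = r_uv · N̂ = 0,
  N(u, v) = r_vv · N̂ = -2*sin(u)^3/Abs(sin(u)).
Evaluating at (u, v) = (3*pi/4, -pi/5):
  L = -2, M = 0, N = -1.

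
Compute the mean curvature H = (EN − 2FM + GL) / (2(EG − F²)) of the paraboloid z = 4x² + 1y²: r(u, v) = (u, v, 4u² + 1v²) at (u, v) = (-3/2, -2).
H = 213*sqrt(161)/25921

With E = 64*u^2 + 1, F = 16*u*v, G = 4*v^2 + 1, L = 8/sqrt(64*u^2 + 4*v^2 + 1), M = 0, N = 2/sqrt(64*u^2 + 4*v^2 + 1), assemble
  H = (EN − 2FM + GL) / (2(EG − F²)) = (64*u^2 + 16*v^2 + 5)/(64*u^2 + 4*v^2 + 1)^(3/2).
At (u, v) = (-3/2, -2): H = 213*sqrt(161)/25921.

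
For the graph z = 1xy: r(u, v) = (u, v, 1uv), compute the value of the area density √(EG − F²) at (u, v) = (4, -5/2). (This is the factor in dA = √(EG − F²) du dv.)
√(EG − F²)|_{(4, -5/2)} = sqrt(93)/2

E = v^2 + 1, F = u*v, G = u^2 + 1, so EG − F² = u^2 + v^2 + 1. Taking the positive square root: √(EG − F²) = sqrt(u^2 + v^2 + 1). At (u, v) = (4, -5/2): sqrt(93)/2.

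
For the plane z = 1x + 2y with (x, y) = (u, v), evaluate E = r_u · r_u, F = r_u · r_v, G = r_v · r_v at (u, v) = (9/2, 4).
E = 2;  F = 2;  G = 5

Partials: r_u = (1, 0, 1), r_v = (0, 1, 2). As functions of (u, v):
  E = r_u · r_u = 2,
  F = r_u · r_v = 2,
  G = r_v · r_v = 5.
Evaluating at (u, v) = (9/2, 4): E = 2, F = 2, G = 5.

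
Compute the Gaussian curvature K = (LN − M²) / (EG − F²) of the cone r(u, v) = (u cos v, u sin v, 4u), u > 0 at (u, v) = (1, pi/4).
K = 0

Coefficients of the first fundamental form: E = 17, F = 0, G = u^2.
Coefficients of the second fundamental form: L = 0, M = 0, N = 4*sqrt(17)*u^2/(17*Abs(u)).
Assemble K = (LN − M²)/(EG − F²) = 0. At (u, v) = (1, pi/4): K = 0.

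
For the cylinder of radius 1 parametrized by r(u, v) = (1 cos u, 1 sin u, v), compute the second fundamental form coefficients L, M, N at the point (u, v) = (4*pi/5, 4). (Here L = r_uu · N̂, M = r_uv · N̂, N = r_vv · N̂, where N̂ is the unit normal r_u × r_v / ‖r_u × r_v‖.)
L = -1;  M = 0;  N = 0

Compute the unit normal N̂(u, v) = (cos(u), sin(u), 0), and the second partials r_uu, r_uv, r_vv. Take dot products:
  L(u, v) = r_uu · N̂ = -1,
  M(u, v) = r_uv · N̂ = 0,
  N(u, v) = r_vv · N̂ = 0.
Evaluating at (u, v) = (4*pi/5, 4):
  L = -1, M = 0, N = 0.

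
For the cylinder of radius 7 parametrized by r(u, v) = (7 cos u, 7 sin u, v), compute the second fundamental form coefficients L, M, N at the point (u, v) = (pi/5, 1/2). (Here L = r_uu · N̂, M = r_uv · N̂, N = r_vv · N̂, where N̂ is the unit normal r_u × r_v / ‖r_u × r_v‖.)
L = -7;  M = 0;  N = 0

Compute the unit normal N̂(u, v) = (cos(u), sin(u), 0), and the second partials r_uu, r_uv, r_vv. Take dot products:
  L(u, v) = r_uu · N̂ = -7,
  M(u, v) = r_uv · N̂ = 0,
  N(u, v) = r_vv · N̂ = 0.
Evaluating at (u, v) = (pi/5, 1/2):
  L = -7, M = 0, N = 0.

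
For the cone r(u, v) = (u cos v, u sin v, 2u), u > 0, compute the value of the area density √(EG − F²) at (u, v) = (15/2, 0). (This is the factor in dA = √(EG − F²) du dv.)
√(EG − F²)|_{(15/2, 0)} = 15*sqrt(5)/2

E = 5, F = 0, G = u^2, so EG − F² = 5*u^2. Taking the positive square root: √(EG − F²) = sqrt(5)*Abs(u). At (u, v) = (15/2, 0): 15*sqrt(5)/2.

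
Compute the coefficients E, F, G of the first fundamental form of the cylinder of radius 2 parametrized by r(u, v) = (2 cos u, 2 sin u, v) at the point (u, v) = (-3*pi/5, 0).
E = 4;  F = 0;  G = 1

Partials: r_u = (-2*sin(u), 2*cos(u), 0), r_v = (0, 0, 1). As functions of (u, v):
  E = r_u · r_u = 4,
  F = r_u · r_v = 0,
  G = r_v · r_v = 1.
Evaluating at (u, v) = (-3*pi/5, 0): E = 4, F = 0, G = 1.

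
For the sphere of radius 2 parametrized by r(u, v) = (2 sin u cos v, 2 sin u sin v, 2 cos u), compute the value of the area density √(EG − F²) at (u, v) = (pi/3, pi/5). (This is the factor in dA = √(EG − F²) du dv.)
√(EG − F²)|_{(pi/3, pi/5)} = 2*sqrt(3)

E = 4, F = 0, G = 4*sin(u)^2, so EG − F² = 16*sin(u)^2. Taking the positive square root: √(EG − F²) = 4*Abs(sin(u)). At (u, v) = (pi/3, pi/5): 2*sqrt(3).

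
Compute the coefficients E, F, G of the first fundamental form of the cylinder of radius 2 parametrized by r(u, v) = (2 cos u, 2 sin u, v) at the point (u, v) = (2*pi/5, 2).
E = 4;  F = 0;  G = 1

Partials: r_u = (-2*sin(u), 2*cos(u), 0), r_v = (0, 0, 1). As functions of (u, v):
  E = r_u · r_u = 4,
  F = r_u · r_v = 0,
  G = r_v · r_v = 1.
Evaluating at (u, v) = (2*pi/5, 2): E = 4, F = 0, G = 1.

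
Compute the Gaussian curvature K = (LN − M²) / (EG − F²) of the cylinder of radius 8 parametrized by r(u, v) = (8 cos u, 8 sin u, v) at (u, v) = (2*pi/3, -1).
K = 0

Coefficients of the first fundamental form: E = 64, F = 0, G = 1.
Coefficients of the second fundamental form: L = -8, M = 0, N = 0.
Assemble K = (LN − M²)/(EG − F²) = 0. At (u, v) = (2*pi/3, -1): K = 0.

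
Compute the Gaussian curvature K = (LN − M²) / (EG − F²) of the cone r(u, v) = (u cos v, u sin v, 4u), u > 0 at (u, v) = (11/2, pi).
K = 0

Coefficients of the first fundamental form: E = 17, F = 0, G = u^2.
Coefficients of the second fundamental form: L = 0, M = 0, N = 4*sqrt(17)*u^2/(17*Abs(u)).
Assemble K = (LN − M²)/(EG − F²) = 0. At (u, v) = (11/2, pi): K = 0.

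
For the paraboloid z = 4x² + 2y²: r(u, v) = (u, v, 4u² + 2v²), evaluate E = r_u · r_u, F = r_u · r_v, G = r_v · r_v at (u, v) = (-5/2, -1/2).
E = 401;  F = 40;  G = 5

Partials: r_u = (1, 0, 8*u), r_v = (0, 1, 4*v). As functions of (u, v):
  E = r_u · r_u = 64*u^2 + 1,
  F = r_u · r_v = 32*u*v,
  G = r_v · r_v = 16*v^2 + 1.
Evaluating at (u, v) = (-5/2, -1/2): E = 401, F = 40, G = 5.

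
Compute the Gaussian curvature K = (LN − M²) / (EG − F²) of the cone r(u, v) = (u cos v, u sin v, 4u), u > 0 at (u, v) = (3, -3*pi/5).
K = 0

Coefficients of the first fundamental form: E = 17, F = 0, G = u^2.
Coefficients of the second fundamental form: L = 0, M = 0, N = 4*sqrt(17)*u^2/(17*Abs(u)).
Assemble K = (LN − M²)/(EG − F²) = 0. At (u, v) = (3, -3*pi/5): K = 0.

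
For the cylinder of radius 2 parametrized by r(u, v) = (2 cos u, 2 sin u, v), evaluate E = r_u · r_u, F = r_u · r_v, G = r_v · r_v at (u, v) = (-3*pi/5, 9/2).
E = 4;  F = 0;  G = 1

Partials: r_u = (-2*sin(u), 2*cos(u), 0), r_v = (0, 0, 1). As functions of (u, v):
  E = r_u · r_u = 4,
  F = r_u · r_v = 0,
  G = r_v · r_v = 1.
Evaluating at (u, v) = (-3*pi/5, 9/2): E = 4, F = 0, G = 1.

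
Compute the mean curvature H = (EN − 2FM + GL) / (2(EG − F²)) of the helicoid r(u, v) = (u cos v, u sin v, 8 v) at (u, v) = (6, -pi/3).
H = 0

With E = 1, F = 0, G = u^2 + 64, L = 0, M = -8/sqrt(u^2 + 64), N = 0, assemble
  H = (EN − 2FM + GL) / (2(EG − F²)) = 0.
At (u, v) = (6, -pi/3): H = 0.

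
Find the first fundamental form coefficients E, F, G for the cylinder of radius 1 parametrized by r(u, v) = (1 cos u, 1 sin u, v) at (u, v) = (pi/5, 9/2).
E = 1;  F = 0;  G = 1

Partials: r_u = (-sin(u), cos(u), 0), r_v = (0, 0, 1). As functions of (u, v):
  E = r_u · r_u = 1,
  F = r_u · r_v = 0,
  G = r_v · r_v = 1.
Evaluating at (u, v) = (pi/5, 9/2): E = 1, F = 0, G = 1.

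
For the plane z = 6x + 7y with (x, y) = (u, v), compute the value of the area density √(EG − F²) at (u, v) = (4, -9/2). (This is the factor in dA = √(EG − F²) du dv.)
√(EG − F²)|_{(4, -9/2)} = sqrt(86)

E = 37, F = 42, G = 50, so EG − F² = 86. Taking the positive square root: √(EG − F²) = sqrt(86). At (u, v) = (4, -9/2): sqrt(86).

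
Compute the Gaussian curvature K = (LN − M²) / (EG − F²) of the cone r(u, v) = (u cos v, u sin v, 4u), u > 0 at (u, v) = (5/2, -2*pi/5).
K = 0

Coefficients of the first fundamental form: E = 17, F = 0, G = u^2.
Coefficients of the second fundamental form: L = 0, M = 0, N = 4*sqrt(17)*u^2/(17*Abs(u)).
Assemble K = (LN − M²)/(EG − F²) = 0. At (u, v) = (5/2, -2*pi/5): K = 0.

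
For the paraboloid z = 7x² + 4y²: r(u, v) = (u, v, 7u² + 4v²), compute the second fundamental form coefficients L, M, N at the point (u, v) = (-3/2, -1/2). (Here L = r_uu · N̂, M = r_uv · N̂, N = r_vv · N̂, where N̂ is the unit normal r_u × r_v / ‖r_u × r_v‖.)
L = 7*sqrt(458)/229;  M = 0;  N = 4*sqrt(458)/229

Compute the unit normal N̂(u, v) = (-14*u/sqrt(196*u^2 + 64*v^2 + 1), -8*v/sqrt(196*u^2 + 64*v^2 + 1), 1/sqrt(196*u^2 + 64*v^2 + 1)), and the second partials r_uu, r_uv, r_vv. Take dot products:
  L(u, v) = r_uu · N̂ = 14/sqrt(196*u^2 + 64*v^2 + 1),
  M(u, v) = r_uv · N̂ = 0,
  N(u, v) = r_vv · N̂ = 8/sqrt(196*u^2 + 64*v^2 + 1).
Evaluating at (u, v) = (-3/2, -1/2):
  L = 7*sqrt(458)/229, M = 0, N = 4*sqrt(458)/229.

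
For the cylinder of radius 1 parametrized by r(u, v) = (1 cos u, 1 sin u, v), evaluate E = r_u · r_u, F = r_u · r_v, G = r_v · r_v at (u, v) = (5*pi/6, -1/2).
E = 1;  F = 0;  G = 1

Partials: r_u = (-sin(u), cos(u), 0), r_v = (0, 0, 1). As functions of (u, v):
  E = r_u · r_u = 1,
  F = r_u · r_v = 0,
  G = r_v · r_v = 1.
Evaluating at (u, v) = (5*pi/6, -1/2): E = 1, F = 0, G = 1.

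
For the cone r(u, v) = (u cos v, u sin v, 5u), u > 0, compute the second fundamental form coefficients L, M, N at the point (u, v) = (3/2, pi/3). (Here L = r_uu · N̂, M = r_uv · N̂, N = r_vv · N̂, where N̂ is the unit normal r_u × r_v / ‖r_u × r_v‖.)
L = 0;  M = 0;  N = 15*sqrt(26)/52

Compute the unit normal N̂(u, v) = (-5*sqrt(26)*u*cos(v)/(26*Abs(u)), -5*sqrt(26)*u*sin(v)/(26*Abs(u)), sqrt(26)*u/(26*Abs(u))), and the second partials r_uu, r_uv, r_vv. Take dot products:
  L(u, v) = r_uu · N̂ = 0,
  M(u, v) = r_uv · N̂ = 0,
  N(u, v) = r_vv · N̂ = 5*sqrt(26)*u^2/(26*Abs(u)).
Evaluating at (u, v) = (3/2, pi/3):
  L = 0, M = 0, N = 15*sqrt(26)/52.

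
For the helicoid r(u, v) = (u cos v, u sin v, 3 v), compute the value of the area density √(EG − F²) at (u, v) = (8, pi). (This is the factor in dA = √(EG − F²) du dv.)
√(EG − F²)|_{(8, pi)} = sqrt(73)

E = 1, F = 0, G = u^2 + 9, so EG − F² = u^2 + 9. Taking the positive square root: √(EG − F²) = sqrt(u^2 + 9). At (u, v) = (8, pi): sqrt(73).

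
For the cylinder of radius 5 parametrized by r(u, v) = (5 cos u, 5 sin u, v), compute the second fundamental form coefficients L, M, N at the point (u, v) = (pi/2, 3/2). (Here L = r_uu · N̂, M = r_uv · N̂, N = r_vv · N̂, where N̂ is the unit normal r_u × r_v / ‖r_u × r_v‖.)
L = -5;  M = 0;  N = 0

Compute the unit normal N̂(u, v) = (cos(u), sin(u), 0), and the second partials r_uu, r_uv, r_vv. Take dot products:
  L(u, v) = r_uu · N̂ = -5,
  M(u, v) = r_uv · N̂ = 0,
  N(u, v) = r_vv · N̂ = 0.
Evaluating at (u, v) = (pi/2, 3/2):
  L = -5, M = 0, N = 0.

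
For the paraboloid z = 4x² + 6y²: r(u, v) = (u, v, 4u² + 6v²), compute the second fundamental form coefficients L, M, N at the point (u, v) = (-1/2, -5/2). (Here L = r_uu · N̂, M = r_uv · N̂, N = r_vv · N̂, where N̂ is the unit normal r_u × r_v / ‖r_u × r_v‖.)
L = 8*sqrt(917)/917;  M = 0;  N = 12*sqrt(917)/917

Compute the unit normal N̂(u, v) = (-8*u/sqrt(64*u^2 + 144*v^2 + 1), -12*v/sqrt(64*u^2 + 144*v^2 + 1), 1/sqrt(64*u^2 + 144*v^2 + 1)), and the second partials r_uu, r_uv, r_vv. Take dot products:
  L(u, v) = r_uu · N̂ = 8/sqrt(64*u^2 + 144*v^2 + 1),
  M(u, v) = r_uv · N̂ = 0,
  N(u, v) = r_vv · N̂ = 12/sqrt(64*u^2 + 144*v^2 + 1).
Evaluating at (u, v) = (-1/2, -5/2):
  L = 8*sqrt(917)/917, M = 0, N = 12*sqrt(917)/917.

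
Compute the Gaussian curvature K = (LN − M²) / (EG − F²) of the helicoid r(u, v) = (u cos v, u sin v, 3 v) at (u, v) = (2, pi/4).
K = -9/169

Coefficients of the first fundamental form: E = 1, F = 0, G = u^2 + 9.
Coefficients of the second fundamental form: L = 0, M = -3/sqrt(u^2 + 9), N = 0.
Assemble K = (LN − M²)/(EG − F²) = -9/(u^2 + 9)^2. At (u, v) = (2, pi/4): K = -9/169.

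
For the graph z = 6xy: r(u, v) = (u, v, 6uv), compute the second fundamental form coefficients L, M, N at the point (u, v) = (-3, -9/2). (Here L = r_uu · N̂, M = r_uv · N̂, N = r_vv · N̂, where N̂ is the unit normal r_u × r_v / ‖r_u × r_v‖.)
L = 0;  M = 3*sqrt(1054)/527;  N = 0

Compute the unit normal N̂(u, v) = (-6*v/sqrt(36*u^2 + 36*v^2 + 1), -6*u/sqrt(36*u^2 + 36*v^2 + 1), 1/sqrt(36*u^2 + 36*v^2 + 1)), and the second partials r_uu, r_uv, r_vv. Take dot products:
  L(u, v) = r_uu · N̂ = 0,
  M(u, v) = r_uv · N̂ = 6/sqrt(36*u^2 + 36*v^2 + 1),
  N(u, v) = r_vv · N̂ = 0.
Evaluating at (u, v) = (-3, -9/2):
  L = 0, M = 3*sqrt(1054)/527, N = 0.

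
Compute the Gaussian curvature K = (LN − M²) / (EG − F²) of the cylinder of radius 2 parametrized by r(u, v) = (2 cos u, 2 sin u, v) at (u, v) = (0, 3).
K = 0

Coefficients of the first fundamental form: E = 4, F = 0, G = 1.
Coefficients of the second fundamental form: L = -2, M = 0, N = 0.
Assemble K = (LN − M²)/(EG − F²) = 0. At (u, v) = (0, 3): K = 0.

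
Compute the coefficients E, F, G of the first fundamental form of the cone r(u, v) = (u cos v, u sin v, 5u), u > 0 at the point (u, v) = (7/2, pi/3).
E = 26;  F = 0;  G = 49/4

Partials: r_u = (cos(v), sin(v), 5), r_v = (-u*sin(v), u*cos(v), 0). As functions of (u, v):
  E = r_u · r_u = 26,
  F = r_u · r_v = 0,
  G = r_v · r_v = u^2.
Evaluating at (u, v) = (7/2, pi/3): E = 26, F = 0, G = 49/4.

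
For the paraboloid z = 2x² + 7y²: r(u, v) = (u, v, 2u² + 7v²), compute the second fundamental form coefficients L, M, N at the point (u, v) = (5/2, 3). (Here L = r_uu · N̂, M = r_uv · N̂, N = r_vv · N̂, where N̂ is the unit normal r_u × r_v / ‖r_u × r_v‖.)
L = 4*sqrt(1865)/1865;  M = 0;  N = 14*sqrt(1865)/1865

Compute the unit normal N̂(u, v) = (-4*u/sqrt(16*u^2 + 196*v^2 + 1), -14*v/sqrt(16*u^2 + 196*v^2 + 1), 1/sqrt(16*u^2 + 196*v^2 + 1)), and the second partials r_uu, r_uv, r_vv. Take dot products:
  L(u, v) = r_uu · N̂ = 4/sqrt(16*u^2 + 196*v^2 + 1),
  M(u, v) = r_uv · N̂ = 0,
  N(u, v) = r_vv · N̂ = 14/sqrt(16*u^2 + 196*v^2 + 1).
Evaluating at (u, v) = (5/2, 3):
  L = 4*sqrt(1865)/1865, M = 0, N = 14*sqrt(1865)/1865.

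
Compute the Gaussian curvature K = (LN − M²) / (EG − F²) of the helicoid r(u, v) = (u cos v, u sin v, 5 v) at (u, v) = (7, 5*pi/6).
K = -25/5476

Coefficients of the first fundamental form: E = 1, F = 0, G = u^2 + 25.
Coefficients of the second fundamental form: L = 0, M = -5/sqrt(u^2 + 25), N = 0.
Assemble K = (LN − M²)/(EG − F²) = -25/(u^2 + 25)^2. At (u, v) = (7, 5*pi/6): K = -25/5476.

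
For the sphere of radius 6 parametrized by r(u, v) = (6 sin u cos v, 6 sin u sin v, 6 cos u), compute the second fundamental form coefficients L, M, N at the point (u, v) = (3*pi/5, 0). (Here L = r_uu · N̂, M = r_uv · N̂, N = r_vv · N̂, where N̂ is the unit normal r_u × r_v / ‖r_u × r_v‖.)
L = -6;  M = 0;  N = -15/4 - 3*sqrt(5)/4

Compute the unit normal N̂(u, v) = (sin(u)^2*cos(v)/Abs(sin(u)), sin(u)^2*sin(v)/Abs(sin(u)), sin(2*u)/(2*Abs(sin(u)))), and the second partials r_uu, r_uv, r_vv. Take dot products:
  L(u, v) = r_uu · N̂ = -6*sin(u)/Abs(sin(u)),
  M(u, v) = r_uv · N̂ = 0,
  N(u, v) = r_vv · N̂ = -6*sin(u)^3/Abs(sin(u)).
Evaluating at (u, v) = (3*pi/5, 0):
  L = -6, M = 0, N = -15/4 - 3*sqrt(5)/4.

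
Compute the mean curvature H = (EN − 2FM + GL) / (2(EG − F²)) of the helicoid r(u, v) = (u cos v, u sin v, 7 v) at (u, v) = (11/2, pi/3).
H = 0

With E = 1, F = 0, G = u^2 + 49, L = 0, M = -7/sqrt(u^2 + 49), N = 0, assemble
  H = (EN − 2FM + GL) / (2(EG − F²)) = 0.
At (u, v) = (11/2, pi/3): H = 0.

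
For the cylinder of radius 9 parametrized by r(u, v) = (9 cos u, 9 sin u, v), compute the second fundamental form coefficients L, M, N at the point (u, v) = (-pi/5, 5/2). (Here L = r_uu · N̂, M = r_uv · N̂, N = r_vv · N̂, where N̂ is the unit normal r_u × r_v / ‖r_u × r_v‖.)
L = -9;  M = 0;  N = 0

Compute the unit normal N̂(u, v) = (cos(u), sin(u), 0), and the second partials r_uu, r_uv, r_vv. Take dot products:
  L(u, v) = r_uu · N̂ = -9,
  M(u, v) = r_uv · N̂ = 0,
  N(u, v) = r_vv · N̂ = 0.
Evaluating at (u, v) = (-pi/5, 5/2):
  L = -9, M = 0, N = 0.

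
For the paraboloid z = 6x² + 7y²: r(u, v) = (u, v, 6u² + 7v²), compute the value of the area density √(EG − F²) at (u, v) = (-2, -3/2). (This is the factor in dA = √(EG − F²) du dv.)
√(EG − F²)|_{(-2, -3/2)} = sqrt(1018)

E = 144*u^2 + 1, F = 168*u*v, G = 196*v^2 + 1, so EG − F² = 144*u^2 + 196*v^2 + 1. Taking the positive square root: √(EG − F²) = sqrt(144*u^2 + 196*v^2 + 1). At (u, v) = (-2, -3/2): sqrt(1018).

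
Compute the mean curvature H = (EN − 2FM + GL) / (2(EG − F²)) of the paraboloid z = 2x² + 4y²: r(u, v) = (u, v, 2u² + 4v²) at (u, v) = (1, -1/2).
H = 34*sqrt(33)/363

With E = 16*u^2 + 1, F = 32*u*v, G = 64*v^2 + 1, L = 4/sqrt(16*u^2 + 64*v^2 + 1), M = 0, N = 8/sqrt(16*u^2 + 64*v^2 + 1), assemble
  H = (EN − 2FM + GL) / (2(EG − F²)) = 2*(32*u^2 + 64*v^2 + 3)/(16*u^2 + 64*v^2 + 1)^(3/2).
At (u, v) = (1, -1/2): H = 34*sqrt(33)/363.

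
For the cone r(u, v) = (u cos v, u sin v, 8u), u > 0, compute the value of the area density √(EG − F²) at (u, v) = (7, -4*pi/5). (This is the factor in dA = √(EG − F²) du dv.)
√(EG − F²)|_{(7, -4*pi/5)} = 7*sqrt(65)

E = 65, F = 0, G = u^2, so EG − F² = 65*u^2. Taking the positive square root: √(EG − F²) = sqrt(65)*Abs(u). At (u, v) = (7, -4*pi/5): 7*sqrt(65).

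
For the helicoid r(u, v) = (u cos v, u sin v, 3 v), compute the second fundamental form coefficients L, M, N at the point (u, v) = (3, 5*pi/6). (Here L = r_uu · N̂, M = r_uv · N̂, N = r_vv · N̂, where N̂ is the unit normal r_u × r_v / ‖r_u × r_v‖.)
L = 0;  M = -sqrt(2)/2;  N = 0

Compute the unit normal N̂(u, v) = (3*sin(v)/sqrt(u^2 + 9), -3*cos(v)/sqrt(u^2 + 9), u/sqrt(u^2 + 9)), and the second partials r_uu, r_uv, r_vv. Take dot products:
  L(u, v) = r_uu · N̂ = 0,
  M(u, v) = r_uv · N̂ = -3/sqrt(u^2 + 9),
  N(u, v) = r_vv · N̂ = 0.
Evaluating at (u, v) = (3, 5*pi/6):
  L = 0, M = -sqrt(2)/2, N = 0.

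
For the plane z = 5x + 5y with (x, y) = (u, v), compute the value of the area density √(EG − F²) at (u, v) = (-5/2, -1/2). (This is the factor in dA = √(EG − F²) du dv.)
√(EG − F²)|_{(-5/2, -1/2)} = sqrt(51)

E = 26, F = 25, G = 26, so EG − F² = 51. Taking the positive square root: √(EG − F²) = sqrt(51). At (u, v) = (-5/2, -1/2): sqrt(51).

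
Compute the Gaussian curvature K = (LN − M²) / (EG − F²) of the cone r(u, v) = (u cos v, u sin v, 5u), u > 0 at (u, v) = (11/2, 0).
K = 0

Coefficients of the first fundamental form: E = 26, F = 0, G = u^2.
Coefficients of the second fundamental form: L = 0, M = 0, N = 5*sqrt(26)*u^2/(26*Abs(u)).
Assemble K = (LN − M²)/(EG − F²) = 0. At (u, v) = (11/2, 0): K = 0.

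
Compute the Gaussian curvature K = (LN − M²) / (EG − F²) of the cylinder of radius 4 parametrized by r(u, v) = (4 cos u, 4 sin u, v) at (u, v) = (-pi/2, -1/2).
K = 0

Coefficients of the first fundamental form: E = 16, F = 0, G = 1.
Coefficients of the second fundamental form: L = -4, M = 0, N = 0.
Assemble K = (LN − M²)/(EG − F²) = 0. At (u, v) = (-pi/2, -1/2): K = 0.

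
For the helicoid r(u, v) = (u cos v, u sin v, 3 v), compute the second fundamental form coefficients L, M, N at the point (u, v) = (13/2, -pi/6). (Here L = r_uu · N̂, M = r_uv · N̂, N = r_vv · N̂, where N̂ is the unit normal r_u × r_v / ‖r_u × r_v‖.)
L = 0;  M = -6*sqrt(205)/205;  N = 0

Compute the unit normal N̂(u, v) = (3*sin(v)/sqrt(u^2 + 9), -3*cos(v)/sqrt(u^2 + 9), u/sqrt(u^2 + 9)), and the second partials r_uu, r_uv, r_vv. Take dot products:
  L(u, v) = r_uu · N̂ = 0,
  M(u, v) = r_uv · N̂ = -3/sqrt(u^2 + 9),
  N(u, v) = r_vv · N̂ = 0.
Evaluating at (u, v) = (13/2, -pi/6):
  L = 0, M = -6*sqrt(205)/205, N = 0.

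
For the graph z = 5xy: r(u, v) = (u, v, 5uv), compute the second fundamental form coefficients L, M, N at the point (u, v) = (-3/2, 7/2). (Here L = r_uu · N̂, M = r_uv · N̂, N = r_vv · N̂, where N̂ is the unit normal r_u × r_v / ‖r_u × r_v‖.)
L = 0;  M = 5*sqrt(1454)/727;  N = 0

Compute the unit normal N̂(u, v) = (-5*v/sqrt(25*u^2 + 25*v^2 + 1), -5*u/sqrt(25*u^2 + 25*v^2 + 1), 1/sqrt(25*u^2 + 25*v^2 + 1)), and the second partials r_uu, r_uv, r_vv. Take dot products:
  L(u, v) = r_uu · N̂ = 0,
  M(u, v) = r_uv · N̂ = 5/sqrt(25*u^2 + 25*v^2 + 1),
  N(u, v) = r_vv · N̂ = 0.
Evaluating at (u, v) = (-3/2, 7/2):
  L = 0, M = 5*sqrt(1454)/727, N = 0.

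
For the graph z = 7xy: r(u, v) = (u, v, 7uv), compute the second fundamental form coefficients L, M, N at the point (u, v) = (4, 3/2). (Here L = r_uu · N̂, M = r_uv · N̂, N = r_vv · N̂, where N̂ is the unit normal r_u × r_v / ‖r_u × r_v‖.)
L = 0;  M = 14*sqrt(3581)/3581;  N = 0

Compute the unit normal N̂(u, v) = (-7*v/sqrt(49*u^2 + 49*v^2 + 1), -7*u/sqrt(49*u^2 + 49*v^2 + 1), 1/sqrt(49*u^2 + 49*v^2 + 1)), and the second partials r_uu, r_uv, r_vv. Take dot products:
  L(u, v) = r_uu · N̂ = 0,
  M(u, v) = r_uv · N̂ = 7/sqrt(49*u^2 + 49*v^2 + 1),
  N(u, v) = r_vv · N̂ = 0.
Evaluating at (u, v) = (4, 3/2):
  L = 0, M = 14*sqrt(3581)/3581, N = 0.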